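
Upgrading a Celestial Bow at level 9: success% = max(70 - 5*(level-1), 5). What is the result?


raw_rate = 70 - 5 * (9 - 1)
= 70 - 5 * 8
= 70 - 40
= 30
Apply floor: max(30, 5) = 30%

30%


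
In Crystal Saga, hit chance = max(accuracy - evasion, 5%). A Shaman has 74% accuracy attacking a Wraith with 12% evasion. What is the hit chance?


accuracy - evasion = 74 - 12 = 62
Apply floor: max(62, 5) = 62
Hit chance = 62%

62%


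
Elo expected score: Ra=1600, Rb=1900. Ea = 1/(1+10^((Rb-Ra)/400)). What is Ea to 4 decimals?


Elo expected score: Ea = 1/(1 + 10^((Rb-Ra)/400))
Rb - Ra = 1900 - 1600 = 300
(Rb-Ra)/400 = 300/400 = 0.75
10^0.75 = 5.623413
Ea = 1/(1 + 5.623413) = 1/6.623413 = 0.1510

0.1510


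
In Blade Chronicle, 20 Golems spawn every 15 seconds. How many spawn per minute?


Spawns per minute = count * (60 / interval)
= 20 * (60 / 15)
= 20 * 4.0
= 80.0

80.0 per minute


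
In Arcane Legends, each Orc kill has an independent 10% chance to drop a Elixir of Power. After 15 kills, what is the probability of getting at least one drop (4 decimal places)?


P(at least one) = 1 - P(none) = 1 - (1-p)^n
p = 10/100 = 0.1
1 - p = 0.9
(1 - p)^15 = 0.9^15 = 0.205891
P(at least one) = 1 - 0.205891 = 0.7941

0.7941


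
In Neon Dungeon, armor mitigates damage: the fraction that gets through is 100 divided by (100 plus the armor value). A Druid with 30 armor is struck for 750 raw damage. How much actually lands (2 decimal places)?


actual = 750 * 100 / (100 + 30)
= 750 * 100 / 130
= 75000 / 130
= 576.92

576.92 damage


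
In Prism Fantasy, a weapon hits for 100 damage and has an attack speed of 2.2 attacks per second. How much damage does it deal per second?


DPS = damage * attack_speed
= 100 * 2.2
= 220.0

220.0 DPS


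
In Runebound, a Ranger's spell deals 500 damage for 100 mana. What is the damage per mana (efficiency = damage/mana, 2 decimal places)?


Efficiency = damage / mana
= 500 / 100
= 5.00

5.00 dmg/mana


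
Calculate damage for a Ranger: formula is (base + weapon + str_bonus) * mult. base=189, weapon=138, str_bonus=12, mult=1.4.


Sum base + weapon + str = 189 + 138 + 12 = 339
Multiply by 1.4:
339 * 1.4 = 474.6

474.6 damage


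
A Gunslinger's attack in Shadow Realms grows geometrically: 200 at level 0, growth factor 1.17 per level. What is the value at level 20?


value = base * growth^level
= 200 * 1.17^20
= 200 * 23.105599
= 4621.12

4621.12 attack


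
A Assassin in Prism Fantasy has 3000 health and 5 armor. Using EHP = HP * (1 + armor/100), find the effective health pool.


EHP = 3000 * (1 + 5/100)
= 3000 * (1 + 0.05)
= 3000 * 1.05
= 3150.0

3150.0 EHP


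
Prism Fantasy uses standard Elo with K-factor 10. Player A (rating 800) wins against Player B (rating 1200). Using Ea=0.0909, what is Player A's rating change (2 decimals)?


Elo update: delta = K * (S - Ea), where S = 1 (wins)
S - Ea = 1 - 0.0909 = 0.9091
Rating change = 10 * 0.9091
= 9.09

9.09 rating points


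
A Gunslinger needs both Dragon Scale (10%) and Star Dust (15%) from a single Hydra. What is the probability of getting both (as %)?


For independent events, P(both) = P(A) * P(B)
= 10% * 15%
= 150 / 100 %
= 1.5%

1.5%


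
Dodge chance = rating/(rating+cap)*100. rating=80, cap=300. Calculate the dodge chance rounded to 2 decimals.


dodge% = 80 / (80 + 300) * 100
= 80 / 380 * 100
= 0.210526 * 100
= 21.05%

21.05%


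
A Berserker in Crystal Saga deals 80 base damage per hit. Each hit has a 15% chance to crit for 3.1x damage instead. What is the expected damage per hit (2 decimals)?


E[dmg] = base * (1 + crit_chance * (crit_mult - 1))
cc as decimal = 15/100 = 0.15
cm - 1 = 3.1 - 1 = 2.1
Bonus factor = 0.15 * 2.1 = 0.315
Total multiplier = 1 + 0.315 = 1.315
Expected damage = 80 * 1.315 = 105.20

105.20 damage


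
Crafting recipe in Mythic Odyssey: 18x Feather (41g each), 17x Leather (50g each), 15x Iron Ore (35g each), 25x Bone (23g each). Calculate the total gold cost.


Cost breakdown:
  Feather: 18 * 41 = 738
  Leather: 17 * 50 = 850
  Iron Ore: 15 * 35 = 525
  Bone: 25 * 23 = 575
Total = 738 + 850 + 525 + 575 = 2688

2688 gold


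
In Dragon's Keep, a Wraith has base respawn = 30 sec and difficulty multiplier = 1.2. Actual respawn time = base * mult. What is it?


Respawn time = base * multiplier
= 30 * 1.2
= 36.0 seconds

36.0 seconds


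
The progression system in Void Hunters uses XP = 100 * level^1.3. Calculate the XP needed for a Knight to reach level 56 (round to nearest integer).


XP = 100 * level^1.3
Substitute level = 56:
XP = 100 * 56^1.3
= 100 * 187.346
= 18735

18735 XP


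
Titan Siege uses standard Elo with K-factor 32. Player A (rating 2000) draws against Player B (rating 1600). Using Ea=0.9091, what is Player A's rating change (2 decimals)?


Elo update: delta = K * (S - Ea), where S = 0.5 (draws)
S - Ea = 0.5 - 0.9091 = -0.4091
Rating change = 32 * -0.4091
= -13.09

-13.09 rating points


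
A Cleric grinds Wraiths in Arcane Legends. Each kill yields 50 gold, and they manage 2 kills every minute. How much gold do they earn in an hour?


Gold per minute = 50 * 2 = 100
Gold per hour = 100 * 60 = 6000

6000 gold/hour


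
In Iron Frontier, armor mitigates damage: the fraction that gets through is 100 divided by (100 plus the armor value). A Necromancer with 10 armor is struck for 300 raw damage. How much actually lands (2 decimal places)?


actual = 300 * 100 / (100 + 10)
= 300 * 100 / 110
= 30000 / 110
= 272.73

272.73 damage


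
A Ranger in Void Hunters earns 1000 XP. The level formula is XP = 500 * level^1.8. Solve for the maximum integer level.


XP = 500 * level^1.8, so level = (XP / 500)^(1/1.8)
= (1000 / 500)^(1/1.8)
= 2.0^0.5556
= 1.4697
Floor: level = 1

level 1


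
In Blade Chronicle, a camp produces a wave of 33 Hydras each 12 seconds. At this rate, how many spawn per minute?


Spawns per minute = count * (60 / interval)
= 33 * (60 / 12)
= 33 * 5.0
= 165.0

165.0 per minute


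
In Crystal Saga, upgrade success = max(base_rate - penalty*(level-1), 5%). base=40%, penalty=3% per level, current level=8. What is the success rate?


raw_rate = 40 - 3 * (8 - 1)
= 40 - 3 * 7
= 40 - 21
= 19
Apply floor: max(19, 5) = 19%

19%


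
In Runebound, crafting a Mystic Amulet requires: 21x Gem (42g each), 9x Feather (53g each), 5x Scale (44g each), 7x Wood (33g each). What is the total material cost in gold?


Cost breakdown:
  Gem: 21 * 42 = 882
  Feather: 9 * 53 = 477
  Scale: 5 * 44 = 220
  Wood: 7 * 33 = 231
Total = 882 + 477 + 220 + 231 = 1810

1810 gold


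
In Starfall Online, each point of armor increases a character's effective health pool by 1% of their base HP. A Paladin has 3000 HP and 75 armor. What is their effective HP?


EHP = 3000 * (1 + 75/100)
= 3000 * (1 + 0.75)
= 3000 * 1.75
= 5250.0

5250.0 EHP


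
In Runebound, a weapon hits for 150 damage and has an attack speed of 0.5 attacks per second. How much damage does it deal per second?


DPS = damage * attack_speed
= 150 * 0.5
= 75.0

75.0 DPS


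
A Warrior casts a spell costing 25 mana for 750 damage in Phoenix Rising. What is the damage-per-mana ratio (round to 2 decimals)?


Efficiency = damage / mana
= 750 / 25
= 30.00

30.00 dmg/mana


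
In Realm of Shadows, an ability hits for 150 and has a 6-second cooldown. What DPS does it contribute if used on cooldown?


DPS = damage / cooldown
= 150 / 6
= 25.00

25.00 DPS


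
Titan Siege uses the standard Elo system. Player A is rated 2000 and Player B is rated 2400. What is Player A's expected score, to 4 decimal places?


Elo expected score: Ea = 1/(1 + 10^((Rb-Ra)/400))
Rb - Ra = 2400 - 2000 = 400
(Rb-Ra)/400 = 400/400 = 1.0
10^1.0 = 10.0
Ea = 1/(1 + 10.0) = 1/11.0 = 0.0909

0.0909


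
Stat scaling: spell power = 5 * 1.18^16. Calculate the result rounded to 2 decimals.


value = base * growth^level
= 5 * 1.18^16
= 5 * 14.129023
= 70.65

70.65 spell power


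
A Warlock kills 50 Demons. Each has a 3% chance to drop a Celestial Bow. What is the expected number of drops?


Expected drops = kills * (drop_rate / 100)
= 50 * (3 / 100)
= 50 * 0.03
= 1.5

1.5 drops


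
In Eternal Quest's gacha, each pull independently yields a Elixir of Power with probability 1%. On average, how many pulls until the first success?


Expected pulls for a geometric distribution = 1/p = 100 / rate%
= 100 / 1
= 100.0

100.0 pulls


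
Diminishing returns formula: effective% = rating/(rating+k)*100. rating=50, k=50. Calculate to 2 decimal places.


effective% = rating / (rating + k) * 100
= 50 / (50 + 50) * 100
= 50 / 100 * 100
= 0.5 * 100
= 50.00%

50.00%


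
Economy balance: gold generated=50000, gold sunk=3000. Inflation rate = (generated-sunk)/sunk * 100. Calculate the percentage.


Net gold = 50000 - 3000 = 47000
Inflation rate = net / sunk * 100 = 47000 / 3000 * 100
= 15.666667 * 100
= 1566.67%

1566.67%


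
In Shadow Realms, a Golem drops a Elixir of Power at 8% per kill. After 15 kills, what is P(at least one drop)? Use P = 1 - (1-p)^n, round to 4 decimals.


P(at least one) = 1 - P(none) = 1 - (1-p)^n
p = 8/100 = 0.08
1 - p = 0.92
(1 - p)^15 = 0.92^15 = 0.286297
P(at least one) = 1 - 0.286297 = 0.7137

0.7137


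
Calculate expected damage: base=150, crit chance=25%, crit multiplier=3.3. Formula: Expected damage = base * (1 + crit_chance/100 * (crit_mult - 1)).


E[dmg] = base * (1 + crit_chance * (crit_mult - 1))
cc as decimal = 25/100 = 0.25
cm - 1 = 3.3 - 1 = 2.3
Bonus factor = 0.25 * 2.3 = 0.575
Total multiplier = 1 + 0.575 = 1.575
Expected damage = 150 * 1.575 = 236.25

236.25 damage


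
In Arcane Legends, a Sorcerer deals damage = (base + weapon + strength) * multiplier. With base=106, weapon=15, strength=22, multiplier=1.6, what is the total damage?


Sum base + weapon + str = 106 + 15 + 22 = 143
Multiply by 1.6:
143 * 1.6 = 228.8

228.8 damage


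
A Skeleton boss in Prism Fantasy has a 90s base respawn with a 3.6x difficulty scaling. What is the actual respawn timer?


Respawn time = base * multiplier
= 90 * 3.6
= 324.0 seconds

324.0 seconds


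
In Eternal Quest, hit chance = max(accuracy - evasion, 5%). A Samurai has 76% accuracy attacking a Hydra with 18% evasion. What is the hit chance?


accuracy - evasion = 76 - 18 = 58
Apply floor: max(58, 5) = 58
Hit chance = 58%

58%


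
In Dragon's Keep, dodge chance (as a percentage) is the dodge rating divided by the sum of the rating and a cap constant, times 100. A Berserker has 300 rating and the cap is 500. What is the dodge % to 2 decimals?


dodge% = 300 / (300 + 500) * 100
= 300 / 800 * 100
= 0.375 * 100
= 37.50%

37.50%


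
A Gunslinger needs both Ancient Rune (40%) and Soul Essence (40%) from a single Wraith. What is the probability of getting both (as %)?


For independent events, P(both) = P(A) * P(B)
= 40% * 40%
= 1600 / 100 %
= 16.0%

16.0%


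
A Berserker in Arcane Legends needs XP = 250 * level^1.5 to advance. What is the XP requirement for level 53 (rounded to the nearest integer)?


XP = 250 * level^1.5
Substitute level = 53:
XP = 250 * 53^1.5
= 250 * 385.8458
= 96461

96461 XP


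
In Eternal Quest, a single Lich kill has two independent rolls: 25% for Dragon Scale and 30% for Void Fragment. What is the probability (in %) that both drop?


For independent events, P(both) = P(A) * P(B)
= 25% * 30%
= 750 / 100 %
= 7.5%

7.5%


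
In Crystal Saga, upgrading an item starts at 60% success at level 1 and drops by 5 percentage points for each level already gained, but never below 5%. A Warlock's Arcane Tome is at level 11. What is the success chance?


raw_rate = 60 - 5 * (11 - 1)
= 60 - 5 * 10
= 60 - 50
= 10
Apply floor: max(10, 5) = 10%

10%


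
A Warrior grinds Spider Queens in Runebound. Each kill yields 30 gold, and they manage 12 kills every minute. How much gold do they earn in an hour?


Gold per minute = 30 * 12 = 360
Gold per hour = 360 * 60 = 21600

21600 gold/hour


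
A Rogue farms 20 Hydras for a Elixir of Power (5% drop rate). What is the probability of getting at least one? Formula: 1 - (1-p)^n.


P(at least one) = 1 - P(none) = 1 - (1-p)^n
p = 5/100 = 0.05
1 - p = 0.95
(1 - p)^20 = 0.95^20 = 0.358486
P(at least one) = 1 - 0.358486 = 0.6415

0.6415


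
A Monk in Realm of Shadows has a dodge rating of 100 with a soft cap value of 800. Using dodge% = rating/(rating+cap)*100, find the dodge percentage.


dodge% = 100 / (100 + 800) * 100
= 100 / 900 * 100
= 0.111111 * 100
= 11.11%

11.11%


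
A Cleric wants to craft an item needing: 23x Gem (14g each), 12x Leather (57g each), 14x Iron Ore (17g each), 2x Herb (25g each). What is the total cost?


Cost breakdown:
  Gem: 23 * 14 = 322
  Leather: 12 * 57 = 684
  Iron Ore: 14 * 17 = 238
  Herb: 2 * 25 = 50
Total = 322 + 684 + 238 + 50 = 1294

1294 gold


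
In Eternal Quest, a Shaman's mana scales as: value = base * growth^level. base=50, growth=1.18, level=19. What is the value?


value = base * growth^level
= 50 * 1.18^19
= 50 * 23.214436
= 1160.72

1160.72 mana


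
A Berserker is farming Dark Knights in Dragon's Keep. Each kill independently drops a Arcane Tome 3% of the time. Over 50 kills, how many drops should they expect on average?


Expected drops = kills * (drop_rate / 100)
= 50 * (3 / 100)
= 50 * 0.03
= 1.5

1.5 drops


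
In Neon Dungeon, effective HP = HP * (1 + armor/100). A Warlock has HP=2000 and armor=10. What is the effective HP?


EHP = 2000 * (1 + 10/100)
= 2000 * (1 + 0.1)
= 2000 * 1.1
= 2200.0

2200.0 EHP


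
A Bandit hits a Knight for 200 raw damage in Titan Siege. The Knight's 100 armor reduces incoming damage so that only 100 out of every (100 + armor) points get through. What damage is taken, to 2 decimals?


actual = 200 * 100 / (100 + 100)
= 200 * 100 / 200
= 20000 / 200
= 100.00

100.00 damage


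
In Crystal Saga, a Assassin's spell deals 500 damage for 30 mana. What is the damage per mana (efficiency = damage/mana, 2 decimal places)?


Efficiency = damage / mana
= 500 / 30
= 16.67

16.67 dmg/mana


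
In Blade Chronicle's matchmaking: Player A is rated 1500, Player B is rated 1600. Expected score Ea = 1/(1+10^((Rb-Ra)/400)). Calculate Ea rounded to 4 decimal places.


Elo expected score: Ea = 1/(1 + 10^((Rb-Ra)/400))
Rb - Ra = 1600 - 1500 = 100
(Rb-Ra)/400 = 100/400 = 0.25
10^0.25 = 1.778279
Ea = 1/(1 + 1.778279) = 1/2.778279 = 0.3599

0.3599


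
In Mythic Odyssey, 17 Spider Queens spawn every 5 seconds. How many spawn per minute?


Spawns per minute = count * (60 / interval)
= 17 * (60 / 5)
= 17 * 12.0
= 204.0

204.0 per minute


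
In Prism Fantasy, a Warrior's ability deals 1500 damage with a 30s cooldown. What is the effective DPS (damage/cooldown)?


DPS = damage / cooldown
= 1500 / 30
= 50.00

50.00 DPS


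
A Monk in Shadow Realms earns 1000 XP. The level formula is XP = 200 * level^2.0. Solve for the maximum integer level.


XP = 200 * level^2.0, so level = (XP / 200)^(1/2.0)
= (1000 / 200)^(1/2.0)
= 5.0^0.5
= 2.2361
Floor: level = 2

level 2


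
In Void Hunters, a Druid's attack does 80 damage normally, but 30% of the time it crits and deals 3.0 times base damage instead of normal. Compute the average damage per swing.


E[dmg] = base * (1 + crit_chance * (crit_mult - 1))
cc as decimal = 30/100 = 0.3
cm - 1 = 3.0 - 1 = 2.0
Bonus factor = 0.3 * 2.0 = 0.6
Total multiplier = 1 + 0.6 = 1.6
Expected damage = 80 * 1.6 = 128.00

128.00 damage


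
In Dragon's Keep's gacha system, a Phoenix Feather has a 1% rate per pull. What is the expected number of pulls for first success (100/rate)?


Expected pulls for a geometric distribution = 1/p = 100 / rate%
= 100 / 1
= 100.0

100.0 pulls


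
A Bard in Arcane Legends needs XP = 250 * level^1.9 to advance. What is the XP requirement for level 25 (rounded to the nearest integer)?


XP = 250 * level^1.9
Substitute level = 25:
XP = 250 * 25^1.9
= 250 * 452.9873
= 113247

113247 XP


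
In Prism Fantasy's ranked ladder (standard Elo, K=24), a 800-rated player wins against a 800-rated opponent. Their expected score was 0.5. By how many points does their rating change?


Elo update: delta = K * (S - Ea), where S = 1 (wins)
S - Ea = 1 - 0.5 = 0.5
Rating change = 24 * 0.5
= 12.00

12.00 rating points


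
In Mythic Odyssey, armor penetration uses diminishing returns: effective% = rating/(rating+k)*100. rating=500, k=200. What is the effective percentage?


effective% = rating / (rating + k) * 100
= 500 / (500 + 200) * 100
= 500 / 700 * 100
= 0.714286 * 100
= 71.43%

71.43%


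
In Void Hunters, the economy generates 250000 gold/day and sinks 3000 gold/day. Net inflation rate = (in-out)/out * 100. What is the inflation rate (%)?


Net gold = 250000 - 3000 = 247000
Inflation rate = net / sunk * 100 = 247000 / 3000 * 100
= 82.333333 * 100
= 8233.33%

8233.33%


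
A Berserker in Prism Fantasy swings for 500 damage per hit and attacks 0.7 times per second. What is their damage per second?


DPS = damage * attack_speed
= 500 * 0.7
= 350.0

350.0 DPS


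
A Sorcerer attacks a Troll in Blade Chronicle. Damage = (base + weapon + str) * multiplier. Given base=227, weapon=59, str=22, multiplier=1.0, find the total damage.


Sum base + weapon + str = 227 + 59 + 22 = 308
Multiply by 1.0:
308 * 1.0 = 308.0

308.0 damage


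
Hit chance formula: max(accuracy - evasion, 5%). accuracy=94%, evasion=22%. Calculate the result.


accuracy - evasion = 94 - 22 = 72
Apply floor: max(72, 5) = 72
Hit chance = 72%

72%


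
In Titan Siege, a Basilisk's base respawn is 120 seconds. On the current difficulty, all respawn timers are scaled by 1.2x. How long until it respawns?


Respawn time = base * multiplier
= 120 * 1.2
= 144.0 seconds

144.0 seconds


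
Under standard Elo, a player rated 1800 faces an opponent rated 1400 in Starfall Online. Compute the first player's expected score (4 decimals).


Elo expected score: Ea = 1/(1 + 10^((Rb-Ra)/400))
Rb - Ra = 1400 - 1800 = -400
(Rb-Ra)/400 = -400/400 = -1.0
10^-1.0 = 0.1
Ea = 1/(1 + 0.1) = 1/1.1 = 0.9091

0.9091


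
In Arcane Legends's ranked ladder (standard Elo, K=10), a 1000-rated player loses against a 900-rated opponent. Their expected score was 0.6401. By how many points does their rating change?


Elo update: delta = K * (S - Ea), where S = 0 (loses)
S - Ea = 0 - 0.6401 = -0.6401
Rating change = 10 * -0.6401
= -6.40

-6.40 rating points


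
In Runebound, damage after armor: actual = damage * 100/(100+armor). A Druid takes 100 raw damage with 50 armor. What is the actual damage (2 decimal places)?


actual = 100 * 100 / (100 + 50)
= 100 * 100 / 150
= 10000 / 150
= 66.67

66.67 damage


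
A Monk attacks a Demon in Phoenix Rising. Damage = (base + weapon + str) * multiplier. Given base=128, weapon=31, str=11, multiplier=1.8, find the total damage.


Sum base + weapon + str = 128 + 31 + 11 = 170
Multiply by 1.8:
170 * 1.8 = 306.0

306.0 damage


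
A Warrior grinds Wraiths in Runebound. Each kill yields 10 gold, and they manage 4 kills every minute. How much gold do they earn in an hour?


Gold per minute = 10 * 4 = 40
Gold per hour = 40 * 60 = 2400

2400 gold/hour


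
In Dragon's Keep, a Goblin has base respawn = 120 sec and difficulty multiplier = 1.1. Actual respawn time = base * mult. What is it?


Respawn time = base * multiplier
= 120 * 1.1
= 132.0 seconds

132.0 seconds


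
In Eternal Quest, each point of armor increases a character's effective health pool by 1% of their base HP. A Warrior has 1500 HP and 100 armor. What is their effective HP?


EHP = 1500 * (1 + 100/100)
= 1500 * (1 + 1.0)
= 1500 * 2.0
= 3000.0

3000.0 EHP


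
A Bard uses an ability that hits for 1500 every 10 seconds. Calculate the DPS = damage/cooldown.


DPS = damage / cooldown
= 1500 / 10
= 150.00

150.00 DPS


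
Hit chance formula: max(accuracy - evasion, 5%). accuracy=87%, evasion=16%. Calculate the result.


accuracy - evasion = 87 - 16 = 71
Apply floor: max(71, 5) = 71
Hit chance = 71%

71%


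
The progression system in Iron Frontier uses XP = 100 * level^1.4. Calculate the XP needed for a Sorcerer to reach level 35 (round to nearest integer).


XP = 100 * level^1.4
Substitute level = 35:
XP = 100 * 35^1.4
= 100 * 145.1093
= 14511

14511 XP


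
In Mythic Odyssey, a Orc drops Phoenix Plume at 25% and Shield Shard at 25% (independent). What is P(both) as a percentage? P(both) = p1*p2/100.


For independent events, P(both) = P(A) * P(B)
= 25% * 25%
= 625 / 100 %
= 6.25%

6.25%


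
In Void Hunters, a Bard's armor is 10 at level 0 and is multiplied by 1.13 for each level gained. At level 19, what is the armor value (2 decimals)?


value = base * growth^level
= 10 * 1.13^19
= 10 * 10.197423
= 101.97

101.97 armor


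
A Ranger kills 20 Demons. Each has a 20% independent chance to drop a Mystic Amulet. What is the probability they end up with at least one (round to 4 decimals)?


P(at least one) = 1 - P(none) = 1 - (1-p)^n
p = 20/100 = 0.2
1 - p = 0.8
(1 - p)^20 = 0.8^20 = 0.011529
P(at least one) = 1 - 0.011529 = 0.9885

0.9885


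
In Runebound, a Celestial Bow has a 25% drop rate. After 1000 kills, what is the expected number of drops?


Expected drops = kills * (drop_rate / 100)
= 1000 * (25 / 100)
= 1000 * 0.25
= 250.0

250.0 drops


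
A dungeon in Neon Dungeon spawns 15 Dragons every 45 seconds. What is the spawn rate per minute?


Spawns per minute = count * (60 / interval)
= 15 * (60 / 45)
= 15 * 1.3333
= 20.0

20.0 per minute


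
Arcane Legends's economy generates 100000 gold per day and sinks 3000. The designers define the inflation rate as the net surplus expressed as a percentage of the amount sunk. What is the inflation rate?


Net gold = 100000 - 3000 = 97000
Inflation rate = net / sunk * 100 = 97000 / 3000 * 100
= 32.333333 * 100
= 3233.33%

3233.33%


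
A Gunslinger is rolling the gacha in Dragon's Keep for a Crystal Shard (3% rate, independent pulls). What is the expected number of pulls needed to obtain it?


Expected pulls for a geometric distribution = 1/p = 100 / rate%
= 100 / 3
= 33.33

33.33 pulls


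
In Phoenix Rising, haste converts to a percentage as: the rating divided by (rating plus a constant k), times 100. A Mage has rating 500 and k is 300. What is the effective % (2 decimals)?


effective% = rating / (rating + k) * 100
= 500 / (500 + 300) * 100
= 500 / 800 * 100
= 0.625 * 100
= 62.50%

62.50%


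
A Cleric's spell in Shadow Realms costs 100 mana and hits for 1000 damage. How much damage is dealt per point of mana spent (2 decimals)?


Efficiency = damage / mana
= 1000 / 100
= 10.00

10.00 dmg/mana


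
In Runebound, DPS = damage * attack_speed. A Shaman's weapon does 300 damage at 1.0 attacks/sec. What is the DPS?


DPS = damage * attack_speed
= 300 * 1.0
= 300.0

300.0 DPS


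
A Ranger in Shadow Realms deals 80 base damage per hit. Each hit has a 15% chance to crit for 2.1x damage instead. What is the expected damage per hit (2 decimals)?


E[dmg] = base * (1 + crit_chance * (crit_mult - 1))
cc as decimal = 15/100 = 0.15
cm - 1 = 2.1 - 1 = 1.1
Bonus factor = 0.15 * 1.1 = 0.165
Total multiplier = 1 + 0.165 = 1.165
Expected damage = 80 * 1.165 = 93.20

93.20 damage


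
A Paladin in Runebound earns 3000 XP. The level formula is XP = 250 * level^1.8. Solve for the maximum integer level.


XP = 250 * level^1.8, so level = (XP / 250)^(1/1.8)
= (3000 / 250)^(1/1.8)
= 12.0^0.5556
= 3.9769
Floor: level = 3

level 3


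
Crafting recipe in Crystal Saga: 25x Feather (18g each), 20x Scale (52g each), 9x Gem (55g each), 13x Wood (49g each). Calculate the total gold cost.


Cost breakdown:
  Feather: 25 * 18 = 450
  Scale: 20 * 52 = 1040
  Gem: 9 * 55 = 495
  Wood: 13 * 49 = 637
Total = 450 + 1040 + 495 + 637 = 2622

2622 gold


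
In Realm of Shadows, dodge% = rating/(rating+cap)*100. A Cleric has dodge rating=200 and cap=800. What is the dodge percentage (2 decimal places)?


dodge% = 200 / (200 + 800) * 100
= 200 / 1000 * 100
= 0.2 * 100
= 20.00%

20.00%


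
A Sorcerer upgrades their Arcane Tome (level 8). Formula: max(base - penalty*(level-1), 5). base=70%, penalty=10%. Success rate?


raw_rate = 70 - 10 * (8 - 1)
= 70 - 10 * 7
= 70 - 70
= 0
Apply floor: max(0, 5) = 5%

5%


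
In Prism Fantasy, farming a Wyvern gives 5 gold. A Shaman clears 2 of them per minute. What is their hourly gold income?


Gold per minute = 5 * 2 = 10
Gold per hour = 10 * 60 = 600

600 gold/hour


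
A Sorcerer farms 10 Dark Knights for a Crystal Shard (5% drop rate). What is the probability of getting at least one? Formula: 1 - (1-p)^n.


P(at least one) = 1 - P(none) = 1 - (1-p)^n
p = 5/100 = 0.05
1 - p = 0.95
(1 - p)^10 = 0.95^10 = 0.598737
P(at least one) = 1 - 0.598737 = 0.4013

0.4013


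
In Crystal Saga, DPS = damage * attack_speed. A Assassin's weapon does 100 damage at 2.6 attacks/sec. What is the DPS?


DPS = damage * attack_speed
= 100 * 2.6
= 260.0

260.0 DPS


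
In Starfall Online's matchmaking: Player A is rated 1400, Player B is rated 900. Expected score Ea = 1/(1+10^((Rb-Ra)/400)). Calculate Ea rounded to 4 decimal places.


Elo expected score: Ea = 1/(1 + 10^((Rb-Ra)/400))
Rb - Ra = 900 - 1400 = -500
(Rb-Ra)/400 = -500/400 = -1.25
10^-1.25 = 0.056234
Ea = 1/(1 + 0.056234) = 1/1.056234 = 0.9468

0.9468


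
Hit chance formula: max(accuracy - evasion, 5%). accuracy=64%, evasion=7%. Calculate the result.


accuracy - evasion = 64 - 7 = 57
Apply floor: max(57, 5) = 57
Hit chance = 57%

57%


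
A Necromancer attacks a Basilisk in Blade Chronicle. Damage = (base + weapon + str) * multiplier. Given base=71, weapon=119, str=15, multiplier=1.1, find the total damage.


Sum base + weapon + str = 71 + 119 + 15 = 205
Multiply by 1.1:
205 * 1.1 = 225.5

225.5 damage


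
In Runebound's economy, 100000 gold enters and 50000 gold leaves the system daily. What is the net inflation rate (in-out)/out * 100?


Net gold = 100000 - 50000 = 50000
Inflation rate = net / sunk * 100 = 50000 / 50000 * 100
= 1.0 * 100
= 100.00%

100.00%


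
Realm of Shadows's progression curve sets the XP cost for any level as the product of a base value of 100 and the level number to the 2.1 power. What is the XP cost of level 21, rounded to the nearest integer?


XP = 100 * level^2.1
Substitute level = 21:
XP = 100 * 21^2.1
= 100 * 597.944
= 59794

59794 XP


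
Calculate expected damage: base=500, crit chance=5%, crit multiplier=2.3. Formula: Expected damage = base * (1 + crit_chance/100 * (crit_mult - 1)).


E[dmg] = base * (1 + crit_chance * (crit_mult - 1))
cc as decimal = 5/100 = 0.05
cm - 1 = 2.3 - 1 = 1.3
Bonus factor = 0.05 * 1.3 = 0.065
Total multiplier = 1 + 0.065 = 1.065
Expected damage = 500 * 1.065 = 532.50

532.50 damage


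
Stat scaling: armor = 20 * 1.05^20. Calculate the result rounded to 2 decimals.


value = base * growth^level
= 20 * 1.05^20
= 20 * 2.653298
= 53.07

53.07 armor


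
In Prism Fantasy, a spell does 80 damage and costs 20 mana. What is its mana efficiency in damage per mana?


Efficiency = damage / mana
= 80 / 20
= 4.00

4.00 dmg/mana


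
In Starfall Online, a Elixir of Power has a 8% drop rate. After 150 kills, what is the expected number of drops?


Expected drops = kills * (drop_rate / 100)
= 150 * (8 / 100)
= 150 * 0.08
= 12.0

12.0 drops


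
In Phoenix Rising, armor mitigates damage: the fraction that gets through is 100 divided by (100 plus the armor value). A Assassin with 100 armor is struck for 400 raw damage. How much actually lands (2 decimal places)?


actual = 400 * 100 / (100 + 100)
= 400 * 100 / 200
= 40000 / 200
= 200.00

200.00 damage


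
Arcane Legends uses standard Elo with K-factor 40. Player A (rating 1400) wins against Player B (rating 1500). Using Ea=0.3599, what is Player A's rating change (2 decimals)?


Elo update: delta = K * (S - Ea), where S = 1 (wins)
S - Ea = 1 - 0.3599 = 0.6401
Rating change = 40 * 0.6401
= 25.60

25.60 rating points


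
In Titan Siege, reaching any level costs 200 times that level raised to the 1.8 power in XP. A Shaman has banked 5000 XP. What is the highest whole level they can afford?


XP = 200 * level^1.8, so level = (XP / 200)^(1/1.8)
= (5000 / 200)^(1/1.8)
= 25.0^0.5556
= 5.9791
Floor: level = 5

level 5


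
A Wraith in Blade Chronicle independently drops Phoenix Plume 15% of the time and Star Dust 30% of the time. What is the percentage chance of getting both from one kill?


For independent events, P(both) = P(A) * P(B)
= 15% * 30%
= 450 / 100 %
= 4.5%

4.5%


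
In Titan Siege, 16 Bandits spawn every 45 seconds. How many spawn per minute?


Spawns per minute = count * (60 / interval)
= 16 * (60 / 45)
= 16 * 1.3333
= 21.33

21.33 per minute


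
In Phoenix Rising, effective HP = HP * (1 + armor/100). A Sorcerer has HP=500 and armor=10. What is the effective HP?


EHP = 500 * (1 + 10/100)
= 500 * (1 + 0.1)
= 500 * 1.1
= 550.0

550.0 EHP


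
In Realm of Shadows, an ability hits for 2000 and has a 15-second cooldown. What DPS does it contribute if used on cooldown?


DPS = damage / cooldown
= 2000 / 15
= 133.33

133.33 DPS


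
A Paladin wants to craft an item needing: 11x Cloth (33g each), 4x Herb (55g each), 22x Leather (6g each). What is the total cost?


Cost breakdown:
  Cloth: 11 * 33 = 363
  Herb: 4 * 55 = 220
  Leather: 22 * 6 = 132
Total = 363 + 220 + 132 = 715

715 gold


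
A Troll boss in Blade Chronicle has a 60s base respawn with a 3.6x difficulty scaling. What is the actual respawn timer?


Respawn time = base * multiplier
= 60 * 3.6
= 216.0 seconds

216.0 seconds


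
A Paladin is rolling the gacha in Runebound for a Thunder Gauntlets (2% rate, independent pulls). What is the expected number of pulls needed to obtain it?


Expected pulls for a geometric distribution = 1/p = 100 / rate%
= 100 / 2
= 50.0

50.0 pulls


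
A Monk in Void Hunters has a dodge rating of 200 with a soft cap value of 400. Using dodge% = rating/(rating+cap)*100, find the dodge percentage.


dodge% = 200 / (200 + 400) * 100
= 200 / 600 * 100
= 0.333333 * 100
= 33.33%

33.33%


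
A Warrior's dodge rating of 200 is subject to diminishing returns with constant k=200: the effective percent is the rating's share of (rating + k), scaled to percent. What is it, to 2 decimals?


effective% = rating / (rating + k) * 100
= 200 / (200 + 200) * 100
= 200 / 400 * 100
= 0.5 * 100
= 50.00%

50.00%


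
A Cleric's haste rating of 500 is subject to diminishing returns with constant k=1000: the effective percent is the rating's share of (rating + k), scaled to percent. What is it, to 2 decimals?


effective% = rating / (rating + k) * 100
= 500 / (500 + 1000) * 100
= 500 / 1500 * 100
= 0.333333 * 100
= 33.33%

33.33%


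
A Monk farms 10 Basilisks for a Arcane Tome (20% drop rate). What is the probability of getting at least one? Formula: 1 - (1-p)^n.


P(at least one) = 1 - P(none) = 1 - (1-p)^n
p = 20/100 = 0.2
1 - p = 0.8
(1 - p)^10 = 0.8^10 = 0.107374
P(at least one) = 1 - 0.107374 = 0.8926

0.8926


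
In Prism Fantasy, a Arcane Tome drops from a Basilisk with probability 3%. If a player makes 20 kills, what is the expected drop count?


Expected drops = kills * (drop_rate / 100)
= 20 * (3 / 100)
= 20 * 0.03
= 0.6

0.6 drops


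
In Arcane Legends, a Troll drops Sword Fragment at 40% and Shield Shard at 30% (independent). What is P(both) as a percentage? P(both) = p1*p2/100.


For independent events, P(both) = P(A) * P(B)
= 40% * 30%
= 1200 / 100 %
= 12.0%

12.0%


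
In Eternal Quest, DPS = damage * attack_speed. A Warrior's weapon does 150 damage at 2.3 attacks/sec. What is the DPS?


DPS = damage * attack_speed
= 150 * 2.3
= 345.0

345.0 DPS


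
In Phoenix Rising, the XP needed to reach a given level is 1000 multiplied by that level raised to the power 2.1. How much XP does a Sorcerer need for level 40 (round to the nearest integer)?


XP = 1000 * level^2.1
Substitute level = 40:
XP = 1000 * 40^2.1
= 1000 * 2313.8009
= 2313801

2313801 XP


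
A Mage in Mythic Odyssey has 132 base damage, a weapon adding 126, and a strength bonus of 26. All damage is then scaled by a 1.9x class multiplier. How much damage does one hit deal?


Sum base + weapon + str = 132 + 126 + 26 = 284
Multiply by 1.9:
284 * 1.9 = 539.6

539.6 damage


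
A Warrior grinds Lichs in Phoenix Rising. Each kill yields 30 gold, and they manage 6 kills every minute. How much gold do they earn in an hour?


Gold per minute = 30 * 6 = 180
Gold per hour = 180 * 60 = 10800

10800 gold/hour


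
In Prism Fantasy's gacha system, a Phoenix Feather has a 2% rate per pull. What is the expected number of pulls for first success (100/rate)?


Expected pulls for a geometric distribution = 1/p = 100 / rate%
= 100 / 2
= 50.0

50.0 pulls


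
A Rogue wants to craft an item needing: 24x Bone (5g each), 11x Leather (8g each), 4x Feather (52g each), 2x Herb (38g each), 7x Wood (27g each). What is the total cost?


Cost breakdown:
  Bone: 24 * 5 = 120
  Leather: 11 * 8 = 88
  Feather: 4 * 52 = 208
  Herb: 2 * 38 = 76
  Wood: 7 * 27 = 189
Total = 120 + 88 + 208 + 76 + 189 = 681

681 gold


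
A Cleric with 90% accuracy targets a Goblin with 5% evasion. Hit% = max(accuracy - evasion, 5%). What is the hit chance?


accuracy - evasion = 90 - 5 = 85
Apply floor: max(85, 5) = 85
Hit chance = 85%

85%


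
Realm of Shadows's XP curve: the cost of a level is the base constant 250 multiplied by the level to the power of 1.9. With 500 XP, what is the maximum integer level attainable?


XP = 250 * level^1.9, so level = (XP / 250)^(1/1.9)
= (500 / 250)^(1/1.9)
= 2.0^0.5263
= 1.4402
Floor: level = 1

level 1


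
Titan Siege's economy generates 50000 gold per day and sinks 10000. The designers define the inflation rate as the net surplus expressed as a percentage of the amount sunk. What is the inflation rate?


Net gold = 50000 - 10000 = 40000
Inflation rate = net / sunk * 100 = 40000 / 10000 * 100
= 4.0 * 100
= 400.00%

400.00%


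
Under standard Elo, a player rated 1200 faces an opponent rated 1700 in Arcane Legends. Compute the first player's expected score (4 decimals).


Elo expected score: Ea = 1/(1 + 10^((Rb-Ra)/400))
Rb - Ra = 1700 - 1200 = 500
(Rb-Ra)/400 = 500/400 = 1.25
10^1.25 = 17.782794
Ea = 1/(1 + 17.782794) = 1/18.782794 = 0.0532

0.0532


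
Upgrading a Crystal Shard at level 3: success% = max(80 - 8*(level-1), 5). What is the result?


raw_rate = 80 - 8 * (3 - 1)
= 80 - 8 * 2
= 80 - 16
= 64
Apply floor: max(64, 5) = 64%

64%


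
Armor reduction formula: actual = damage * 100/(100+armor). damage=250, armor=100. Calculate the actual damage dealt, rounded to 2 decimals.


actual = 250 * 100 / (100 + 100)
= 250 * 100 / 200
= 25000 / 200
= 125.00

125.00 damage


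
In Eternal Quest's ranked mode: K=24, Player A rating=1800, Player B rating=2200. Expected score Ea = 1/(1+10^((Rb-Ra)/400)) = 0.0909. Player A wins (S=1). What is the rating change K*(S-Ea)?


Elo update: delta = K * (S - Ea), where S = 1 (wins)
S - Ea = 1 - 0.0909 = 0.9091
Rating change = 24 * 0.9091
= 21.82

21.82 rating points


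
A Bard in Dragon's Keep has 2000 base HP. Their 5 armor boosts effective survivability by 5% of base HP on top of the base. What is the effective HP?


EHP = 2000 * (1 + 5/100)
= 2000 * (1 + 0.05)
= 2000 * 1.05
= 2100.0

2100.0 EHP


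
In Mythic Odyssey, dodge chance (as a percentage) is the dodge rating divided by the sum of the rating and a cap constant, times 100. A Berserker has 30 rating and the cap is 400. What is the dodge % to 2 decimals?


dodge% = 30 / (30 + 400) * 100
= 30 / 430 * 100
= 0.069767 * 100
= 6.98%

6.98%


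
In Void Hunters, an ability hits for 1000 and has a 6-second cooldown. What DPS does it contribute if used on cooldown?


DPS = damage / cooldown
= 1000 / 6
= 166.67

166.67 DPS


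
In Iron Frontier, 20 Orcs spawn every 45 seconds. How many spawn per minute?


Spawns per minute = count * (60 / interval)
= 20 * (60 / 45)
= 20 * 1.3333
= 26.67

26.67 per minute


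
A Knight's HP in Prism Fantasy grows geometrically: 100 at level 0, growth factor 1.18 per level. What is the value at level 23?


value = base * growth^level
= 100 * 1.18^23
= 100 * 45.007632
= 4500.76

4500.76 HP


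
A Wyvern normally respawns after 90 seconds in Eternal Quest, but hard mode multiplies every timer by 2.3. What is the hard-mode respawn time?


Respawn time = base * multiplier
= 90 * 2.3
= 207.0 seconds

207.0 seconds


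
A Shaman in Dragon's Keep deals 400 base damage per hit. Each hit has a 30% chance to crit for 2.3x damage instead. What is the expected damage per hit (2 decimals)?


E[dmg] = base * (1 + crit_chance * (crit_mult - 1))
cc as decimal = 30/100 = 0.3
cm - 1 = 2.3 - 1 = 1.3
Bonus factor = 0.3 * 1.3 = 0.39
Total multiplier = 1 + 0.39 = 1.39
Expected damage = 400 * 1.39 = 556.00

556.00 damage


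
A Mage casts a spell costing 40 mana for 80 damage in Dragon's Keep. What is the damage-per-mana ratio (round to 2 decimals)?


Efficiency = damage / mana
= 80 / 40
= 2.00

2.00 dmg/mana


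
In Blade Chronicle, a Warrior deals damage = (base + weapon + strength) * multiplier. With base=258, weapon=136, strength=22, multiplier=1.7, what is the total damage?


Sum base + weapon + str = 258 + 136 + 22 = 416
Multiply by 1.7:
416 * 1.7 = 707.2

707.2 damage


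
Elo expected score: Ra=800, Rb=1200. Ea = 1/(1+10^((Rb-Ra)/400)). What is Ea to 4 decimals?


Elo expected score: Ea = 1/(1 + 10^((Rb-Ra)/400))
Rb - Ra = 1200 - 800 = 400
(Rb-Ra)/400 = 400/400 = 1.0
10^1.0 = 10.0
Ea = 1/(1 + 10.0) = 1/11.0 = 0.0909

0.0909


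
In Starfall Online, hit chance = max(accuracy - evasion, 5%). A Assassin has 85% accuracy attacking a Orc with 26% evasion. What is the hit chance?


accuracy - evasion = 85 - 26 = 59
Apply floor: max(59, 5) = 59
Hit chance = 59%

59%


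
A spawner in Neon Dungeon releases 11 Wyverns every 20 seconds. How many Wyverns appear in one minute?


Spawns per minute = count * (60 / interval)
= 11 * (60 / 20)
= 11 * 3.0
= 33.0

33.0 per minute


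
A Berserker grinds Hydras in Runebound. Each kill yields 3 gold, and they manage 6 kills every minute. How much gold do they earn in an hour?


Gold per minute = 3 * 6 = 18
Gold per hour = 18 * 60 = 1080

1080 gold/hour


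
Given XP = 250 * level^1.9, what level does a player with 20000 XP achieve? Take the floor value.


XP = 250 * level^1.9, so level = (XP / 250)^(1/1.9)
= (20000 / 250)^(1/1.9)
= 80.0^0.5263
= 10.0375
Floor: level = 10

level 10


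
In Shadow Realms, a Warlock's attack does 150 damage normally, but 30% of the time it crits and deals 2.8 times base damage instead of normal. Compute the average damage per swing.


E[dmg] = base * (1 + crit_chance * (crit_mult - 1))
cc as decimal = 30/100 = 0.3
cm - 1 = 2.8 - 1 = 1.8
Bonus factor = 0.3 * 1.8 = 0.54
Total multiplier = 1 + 0.54 = 1.54
Expected damage = 150 * 1.54 = 231.00

231.00 damage


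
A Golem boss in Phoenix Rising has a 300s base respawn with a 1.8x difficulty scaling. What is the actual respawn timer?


Respawn time = base * multiplier
= 300 * 1.8
= 540.0 seconds

540.0 seconds


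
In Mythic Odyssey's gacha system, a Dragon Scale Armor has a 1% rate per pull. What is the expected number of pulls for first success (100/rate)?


Expected pulls for a geometric distribution = 1/p = 100 / rate%
= 100 / 1
= 100.0

100.0 pulls


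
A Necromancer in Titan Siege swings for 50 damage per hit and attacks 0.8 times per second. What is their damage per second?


DPS = damage * attack_speed
= 50 * 0.8
= 40.0

40.0 DPS
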